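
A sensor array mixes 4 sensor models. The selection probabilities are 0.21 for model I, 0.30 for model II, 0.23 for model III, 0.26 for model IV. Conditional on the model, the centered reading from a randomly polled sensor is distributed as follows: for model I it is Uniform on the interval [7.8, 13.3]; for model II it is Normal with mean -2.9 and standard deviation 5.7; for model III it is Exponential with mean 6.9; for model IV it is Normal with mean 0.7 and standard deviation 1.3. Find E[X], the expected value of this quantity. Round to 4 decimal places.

3.1145

Component means — I: 10.55; II: -2.9; III: 6.9; IV: 0.7.
E[X] = 0.21·10.55 + 0.3·-2.9 + 0.23·6.9 + 0.26·0.7 = 3.1145.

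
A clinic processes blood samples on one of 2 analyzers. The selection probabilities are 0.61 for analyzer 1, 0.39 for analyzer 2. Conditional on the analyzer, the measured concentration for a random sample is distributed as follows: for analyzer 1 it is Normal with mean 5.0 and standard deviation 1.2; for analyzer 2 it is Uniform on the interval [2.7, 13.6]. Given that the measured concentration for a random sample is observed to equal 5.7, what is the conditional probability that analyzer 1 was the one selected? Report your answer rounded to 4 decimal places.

Likelihoods f(5.7 | ·): 1: 0.280439; 2: 0.0917431.
Posterior ∝ prior × likelihood. Numerator for 1: 0.61·0.280439 = 0.171068.
Normalizing constant: 0.61·0.280439 + 0.39·0.0917431 = 0.206848.
P(1 | observation) = 0.171068 / 0.206848 = 0.827023.

0.8270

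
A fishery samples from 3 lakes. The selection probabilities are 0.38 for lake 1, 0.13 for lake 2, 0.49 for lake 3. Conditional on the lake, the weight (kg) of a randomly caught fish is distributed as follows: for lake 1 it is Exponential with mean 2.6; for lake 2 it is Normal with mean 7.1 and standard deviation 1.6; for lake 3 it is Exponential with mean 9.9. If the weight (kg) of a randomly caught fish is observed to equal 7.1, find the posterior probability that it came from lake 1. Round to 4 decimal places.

Likelihoods f(7.1 | ·): 1: 0.0250651; 2: 0.249339; 3: 0.0493061.
Posterior ∝ prior × likelihood. Numerator for 1: 0.38·0.0250651 = 0.00952472.
Normalizing constant: 0.38·0.0250651 + 0.13·0.249339 + 0.49·0.0493061 = 0.0660988.
P(1 | observation) = 0.00952472 / 0.0660988 = 0.144098.

0.1441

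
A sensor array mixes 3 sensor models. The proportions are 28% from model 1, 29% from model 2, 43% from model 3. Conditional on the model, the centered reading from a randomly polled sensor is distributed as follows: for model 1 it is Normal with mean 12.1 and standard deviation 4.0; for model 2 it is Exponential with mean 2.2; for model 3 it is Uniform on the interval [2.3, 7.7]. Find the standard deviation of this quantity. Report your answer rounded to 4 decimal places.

4.6834

Per component, 1: μ=12.1, E[X²]=162.41; 2: μ=2.2, E[X²]=9.68; 3: μ=5, E[X²]=27.43.
E[X] = 0.28·12.1 + 0.29·2.2 + 0.43·5 = 6.176.
E[X²] = 0.28·162.41 + 0.29·9.68 + 0.43·27.43 = 60.0769.
Var(X) = E[X²] − (E[X])² = 60.0769 − 38.143 = 21.9339.
SD(X) = √21.9339 = 4.68337.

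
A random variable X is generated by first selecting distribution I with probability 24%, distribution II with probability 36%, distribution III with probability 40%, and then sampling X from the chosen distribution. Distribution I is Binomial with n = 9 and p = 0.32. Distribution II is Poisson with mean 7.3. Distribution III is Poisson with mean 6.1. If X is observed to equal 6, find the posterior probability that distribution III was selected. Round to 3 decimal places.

Likelihoods P(X=6 | ·): I: 0.02836; II: 0.141989; III: 0.160491.
Posterior ∝ prior × likelihood. Numerator for III: 0.4·0.160491 = 0.0641963.
Normalizing constant: 0.24·0.02836 + 0.36·0.141989 + 0.4·0.160491 = 0.122119.
P(III | observation) = 0.0641963 / 0.122119 = 0.525688.

0.526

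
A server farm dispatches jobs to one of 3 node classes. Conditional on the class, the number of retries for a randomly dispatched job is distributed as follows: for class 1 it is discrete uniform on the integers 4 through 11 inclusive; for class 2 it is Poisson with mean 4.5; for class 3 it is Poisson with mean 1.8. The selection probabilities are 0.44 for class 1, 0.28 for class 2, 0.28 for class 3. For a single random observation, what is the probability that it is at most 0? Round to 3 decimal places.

0.049

Conditional on each class, P(X ≤ 0): 1: 0; 2: 0.011109; 3: 0.165299.
By total probability, P(X ≤ 0) = 0.44·0 + 0.28·0.011109 + 0.28·0.165299 = 0.0493942.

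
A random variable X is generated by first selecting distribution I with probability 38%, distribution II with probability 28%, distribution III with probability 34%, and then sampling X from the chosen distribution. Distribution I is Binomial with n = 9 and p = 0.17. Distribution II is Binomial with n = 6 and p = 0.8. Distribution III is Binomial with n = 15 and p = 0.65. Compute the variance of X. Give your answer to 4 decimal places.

Per component, I: μ=1.53, E[X²]=3.6108; II: μ=4.8, E[X²]=24; III: μ=9.75, E[X²]=98.475.
E[X] = 0.38·1.53 + 0.28·4.8 + 0.34·9.75 = 5.2404.
E[X²] = 0.38·3.6108 + 0.28·24 + 0.34·98.475 = 41.5736.
Var(X) = E[X²] − (E[X])² = 41.5736 − 27.4618 = 14.1118.

14.1118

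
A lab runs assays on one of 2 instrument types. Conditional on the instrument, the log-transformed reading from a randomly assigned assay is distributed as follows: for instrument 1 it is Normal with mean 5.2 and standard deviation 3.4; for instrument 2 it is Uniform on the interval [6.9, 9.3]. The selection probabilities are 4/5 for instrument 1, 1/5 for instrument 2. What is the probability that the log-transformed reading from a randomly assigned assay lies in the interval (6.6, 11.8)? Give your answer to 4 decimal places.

Conditional on each instrument, P(6.6 < X < 11.8): 1: 0.314138; 2: 1.
By total probability, P(6.6 < X < 11.8) = 0.8·0.314138 + 0.2·1 = 0.45131.

0.4513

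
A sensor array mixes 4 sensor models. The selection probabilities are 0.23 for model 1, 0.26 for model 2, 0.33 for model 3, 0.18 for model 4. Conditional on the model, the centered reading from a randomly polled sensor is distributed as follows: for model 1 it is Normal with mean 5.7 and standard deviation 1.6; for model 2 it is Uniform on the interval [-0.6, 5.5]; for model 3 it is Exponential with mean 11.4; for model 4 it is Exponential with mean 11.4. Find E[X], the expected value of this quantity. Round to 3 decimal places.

7.762

Component means — 1: 5.7; 2: 2.45; 3: 11.4; 4: 11.4.
E[X] = 0.23·5.7 + 0.26·2.45 + 0.33·11.4 + 0.18·11.4 = 7.762.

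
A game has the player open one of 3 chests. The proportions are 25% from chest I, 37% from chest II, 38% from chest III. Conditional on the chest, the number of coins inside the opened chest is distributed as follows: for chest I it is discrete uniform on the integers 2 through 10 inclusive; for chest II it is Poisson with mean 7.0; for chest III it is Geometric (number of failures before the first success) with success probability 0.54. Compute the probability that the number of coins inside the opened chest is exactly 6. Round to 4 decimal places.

Conditional on each chest, P(X = 6): I: 0.111111; II: 0.149003; III: 0.00511612.
By total probability, P(X = 6) = 0.25·0.111111 + 0.37·0.149003 + 0.38·0.00511612 = 0.0848529.

0.0849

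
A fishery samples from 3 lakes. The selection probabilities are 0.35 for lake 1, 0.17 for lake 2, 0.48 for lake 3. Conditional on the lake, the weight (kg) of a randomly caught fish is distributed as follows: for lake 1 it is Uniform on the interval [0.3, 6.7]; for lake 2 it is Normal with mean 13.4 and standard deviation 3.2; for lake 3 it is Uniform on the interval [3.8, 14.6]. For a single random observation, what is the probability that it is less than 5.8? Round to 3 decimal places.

0.391

Conditional on each lake, P(X < 5.8): 1: 0.859375; 2: 0.00877448; 3: 0.185185.
By total probability, P(X < 5.8) = 0.35·0.859375 + 0.17·0.00877448 + 0.48·0.185185 = 0.391162.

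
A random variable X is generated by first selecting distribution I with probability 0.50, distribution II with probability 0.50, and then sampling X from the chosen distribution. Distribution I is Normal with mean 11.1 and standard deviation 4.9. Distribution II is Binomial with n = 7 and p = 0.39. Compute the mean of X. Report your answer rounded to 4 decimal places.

Component means — I: 11.1; II: 2.73.
E[X] = 0.5·11.1 + 0.5·2.73 = 6.915.

6.9150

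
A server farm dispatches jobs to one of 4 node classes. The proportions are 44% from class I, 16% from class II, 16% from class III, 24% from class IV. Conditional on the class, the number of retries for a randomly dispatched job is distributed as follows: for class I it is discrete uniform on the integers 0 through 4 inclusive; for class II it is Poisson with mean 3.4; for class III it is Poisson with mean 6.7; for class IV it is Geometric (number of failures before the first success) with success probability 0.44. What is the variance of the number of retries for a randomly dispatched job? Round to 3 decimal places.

6.523

Per component, I: μ=2, E[X²]=6; II: μ=3.4, E[X²]=14.96; III: μ=6.7, E[X²]=51.59; IV: μ=1.27273, E[X²]=4.5124.
E[X] = 0.44·2 + 0.16·3.4 + 0.16·6.7 + 0.24·1.27273 = 2.80145.
E[X²] = 0.44·6 + 0.16·14.96 + 0.16·51.59 + 0.24·4.5124 = 14.371.
Var(X) = E[X²] − (E[X])² = 14.371 − 7.84815 = 6.52283.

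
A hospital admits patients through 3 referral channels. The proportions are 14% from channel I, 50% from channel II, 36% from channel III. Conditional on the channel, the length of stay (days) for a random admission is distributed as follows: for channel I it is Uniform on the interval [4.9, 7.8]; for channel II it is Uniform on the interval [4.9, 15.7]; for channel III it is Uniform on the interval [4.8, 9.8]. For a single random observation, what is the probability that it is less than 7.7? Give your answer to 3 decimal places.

Conditional on each channel, P(X < 7.7): I: 0.965517; II: 0.259259; III: 0.58.
By total probability, P(X < 7.7) = 0.14·0.965517 + 0.5·0.259259 + 0.36·0.58 = 0.473602.

0.474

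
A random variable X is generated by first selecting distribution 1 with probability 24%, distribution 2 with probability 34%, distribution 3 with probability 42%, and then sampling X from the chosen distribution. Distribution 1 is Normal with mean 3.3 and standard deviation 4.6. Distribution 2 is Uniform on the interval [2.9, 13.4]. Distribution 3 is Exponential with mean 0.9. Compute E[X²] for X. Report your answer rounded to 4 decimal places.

34.0798

For each component E[X²] = Var + (mean)², giving 1: 32.05; 2: 75.61; 3: 1.62.
Overall E[X²] = 0.24·32.05 + 0.34·75.61 + 0.42·1.62 = 34.0798.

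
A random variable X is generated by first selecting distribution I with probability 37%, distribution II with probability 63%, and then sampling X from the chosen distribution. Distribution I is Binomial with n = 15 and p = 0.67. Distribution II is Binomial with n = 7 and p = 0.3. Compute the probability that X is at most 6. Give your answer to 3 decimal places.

0.641

Conditional on each component, P(X ≤ 6): I: 0.0288685; II: 0.999781.
By total probability, P(X ≤ 6) = 0.37·0.0288685 + 0.63·0.999781 = 0.640544.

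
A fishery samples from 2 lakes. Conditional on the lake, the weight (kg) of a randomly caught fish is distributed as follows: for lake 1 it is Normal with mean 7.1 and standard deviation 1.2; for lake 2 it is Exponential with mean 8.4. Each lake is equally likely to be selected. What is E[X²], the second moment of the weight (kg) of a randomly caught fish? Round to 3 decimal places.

For each component E[X²] = Var + (mean)², giving 1: 51.85; 2: 141.12.
Overall E[X²] = 0.5·51.85 + 0.5·141.12 = 96.485.

96.485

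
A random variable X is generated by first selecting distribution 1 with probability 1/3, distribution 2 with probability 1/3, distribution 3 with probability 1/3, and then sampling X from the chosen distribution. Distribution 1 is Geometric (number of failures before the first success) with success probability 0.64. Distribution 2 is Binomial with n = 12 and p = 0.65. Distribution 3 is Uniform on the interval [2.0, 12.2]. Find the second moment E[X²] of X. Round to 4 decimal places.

For each component E[X²] = Var + (mean)², giving 1: 1.19531; 2: 63.57; 3: 59.08.
Overall E[X²] = 0.333333·1.19531 + 0.333333·63.57 + 0.333333·59.08 = 41.2818.

41.2818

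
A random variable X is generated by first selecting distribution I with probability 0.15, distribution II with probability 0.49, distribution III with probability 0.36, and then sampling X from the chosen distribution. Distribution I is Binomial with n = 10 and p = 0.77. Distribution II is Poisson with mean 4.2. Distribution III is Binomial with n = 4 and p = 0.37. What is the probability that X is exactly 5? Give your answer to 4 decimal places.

Conditional on each component, P(X = 5): I: 0.0439029; II: 0.163316; III: 0.
By total probability, P(X = 5) = 0.15·0.0439029 + 0.49·0.163316 + 0.36·0 = 0.0866102.

0.0866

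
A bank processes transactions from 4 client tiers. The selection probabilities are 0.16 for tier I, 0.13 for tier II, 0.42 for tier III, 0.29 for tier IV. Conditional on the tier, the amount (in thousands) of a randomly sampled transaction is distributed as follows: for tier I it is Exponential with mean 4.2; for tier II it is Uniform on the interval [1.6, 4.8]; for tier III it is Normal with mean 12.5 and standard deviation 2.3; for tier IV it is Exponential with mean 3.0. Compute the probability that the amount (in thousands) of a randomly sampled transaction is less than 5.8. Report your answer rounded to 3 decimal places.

0.499

Conditional on each tier, P(X < 5.8): I: 0.748661; II: 1; III: 0.00178962; IV: 0.855335.
By total probability, P(X < 5.8) = 0.16·0.748661 + 0.13·1 + 0.42·0.00178962 + 0.29·0.855335 = 0.498584.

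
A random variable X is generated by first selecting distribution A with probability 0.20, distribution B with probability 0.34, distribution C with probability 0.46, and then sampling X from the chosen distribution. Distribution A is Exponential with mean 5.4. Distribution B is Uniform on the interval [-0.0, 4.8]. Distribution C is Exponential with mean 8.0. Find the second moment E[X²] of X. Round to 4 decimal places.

73.1552

For each component E[X²] = Var + (mean)², giving A: 58.32; B: 7.68; C: 128.
Overall E[X²] = 0.2·58.32 + 0.34·7.68 + 0.46·128 = 73.1552.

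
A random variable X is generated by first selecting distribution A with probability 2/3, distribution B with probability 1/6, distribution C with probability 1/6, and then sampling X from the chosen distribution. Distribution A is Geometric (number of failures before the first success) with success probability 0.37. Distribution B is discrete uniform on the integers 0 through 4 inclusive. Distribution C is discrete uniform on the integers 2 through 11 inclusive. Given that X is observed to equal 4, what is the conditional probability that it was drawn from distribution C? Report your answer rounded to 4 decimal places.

0.1876

Likelihoods P(X=4 | ·): A: 0.058286; B: 0.2; C: 0.1.
Posterior ∝ prior × likelihood. Numerator for C: 0.166667·0.1 = 0.0166667.
Normalizing constant: 0.666667·0.058286 + 0.166667·0.2 + 0.166667·0.1 = 0.0888573.
P(C | observation) = 0.0166667 / 0.0888573 = 0.187567.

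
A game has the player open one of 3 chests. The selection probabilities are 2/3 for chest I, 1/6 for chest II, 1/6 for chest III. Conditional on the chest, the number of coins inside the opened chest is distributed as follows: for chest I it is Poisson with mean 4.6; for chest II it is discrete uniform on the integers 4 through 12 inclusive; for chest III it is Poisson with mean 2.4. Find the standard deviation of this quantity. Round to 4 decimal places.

Per component, I: μ=4.6, E[X²]=25.76; II: μ=8, E[X²]=70.6667; III: μ=2.4, E[X²]=8.16.
E[X] = 0.666667·4.6 + 0.166667·8 + 0.166667·2.4 = 4.8.
E[X²] = 0.666667·25.76 + 0.166667·70.6667 + 0.166667·8.16 = 30.3111.
Var(X) = E[X²] − (E[X])² = 30.3111 − 23.04 = 7.27111.
SD(X) = √7.27111 = 2.6965.

2.6965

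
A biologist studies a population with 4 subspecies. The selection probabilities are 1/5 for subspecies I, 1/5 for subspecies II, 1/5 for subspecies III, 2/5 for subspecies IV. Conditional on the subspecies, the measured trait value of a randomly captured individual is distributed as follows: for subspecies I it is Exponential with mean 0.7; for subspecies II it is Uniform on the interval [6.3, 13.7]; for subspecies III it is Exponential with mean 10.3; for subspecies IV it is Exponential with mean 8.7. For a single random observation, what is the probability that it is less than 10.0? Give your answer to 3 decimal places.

0.698

Conditional on each subspecies, P(X < 10.0): I: 0.999999; II: 0.5; III: 0.621248; IV: 0.683181.
By total probability, P(X < 10.0) = 0.2·0.999999 + 0.2·0.5 + 0.2·0.621248 + 0.4·0.683181 = 0.697522.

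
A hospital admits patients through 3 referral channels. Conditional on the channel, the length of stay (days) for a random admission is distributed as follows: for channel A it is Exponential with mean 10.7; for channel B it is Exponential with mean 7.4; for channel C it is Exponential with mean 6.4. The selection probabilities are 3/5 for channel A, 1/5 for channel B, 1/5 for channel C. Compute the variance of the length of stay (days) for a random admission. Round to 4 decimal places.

Per component, A: μ=10.7, E[X²]=228.98; B: μ=7.4, E[X²]=109.52; C: μ=6.4, E[X²]=81.92.
E[X] = 0.6·10.7 + 0.2·7.4 + 0.2·6.4 = 9.18.
E[X²] = 0.6·228.98 + 0.2·109.52 + 0.2·81.92 = 175.676.
Var(X) = E[X²] − (E[X])² = 175.676 − 84.2724 = 91.4036.

91.4036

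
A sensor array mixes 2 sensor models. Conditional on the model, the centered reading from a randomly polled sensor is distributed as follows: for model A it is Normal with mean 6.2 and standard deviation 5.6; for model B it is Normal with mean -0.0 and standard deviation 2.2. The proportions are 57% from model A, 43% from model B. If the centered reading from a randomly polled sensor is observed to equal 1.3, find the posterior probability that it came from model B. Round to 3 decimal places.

Likelihoods f(1.3 | ·): A: 0.0485812; B: 0.152288.
Posterior ∝ prior × likelihood. Numerator for B: 0.43·0.152288 = 0.0654838.
Normalizing constant: 0.57·0.0485812 + 0.43·0.152288 = 0.0931751.
P(B | observation) = 0.0654838 / 0.0931751 = 0.702804.

0.703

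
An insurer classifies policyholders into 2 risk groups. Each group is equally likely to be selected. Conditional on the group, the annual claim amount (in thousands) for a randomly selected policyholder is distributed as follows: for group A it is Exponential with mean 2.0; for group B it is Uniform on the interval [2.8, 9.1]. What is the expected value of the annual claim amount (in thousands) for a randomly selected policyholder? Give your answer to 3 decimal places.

3.975

Component means — A: 2; B: 5.95.
E[X] = 0.5·2 + 0.5·5.95 = 3.975.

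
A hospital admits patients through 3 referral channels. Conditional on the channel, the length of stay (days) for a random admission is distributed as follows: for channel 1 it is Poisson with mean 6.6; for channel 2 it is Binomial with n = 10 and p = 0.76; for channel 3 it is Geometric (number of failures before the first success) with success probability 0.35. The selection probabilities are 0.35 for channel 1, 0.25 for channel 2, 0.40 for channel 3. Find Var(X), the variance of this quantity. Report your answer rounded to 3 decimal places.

11.423

Per component, 1: μ=6.6, E[X²]=50.16; 2: μ=7.6, E[X²]=59.584; 3: μ=1.85714, E[X²]=8.7551.
E[X] = 0.35·6.6 + 0.25·7.6 + 0.4·1.85714 = 4.95286.
E[X²] = 0.35·50.16 + 0.25·59.584 + 0.4·8.7551 = 35.954.
Var(X) = E[X²] − (E[X])² = 35.954 − 24.5308 = 11.4232.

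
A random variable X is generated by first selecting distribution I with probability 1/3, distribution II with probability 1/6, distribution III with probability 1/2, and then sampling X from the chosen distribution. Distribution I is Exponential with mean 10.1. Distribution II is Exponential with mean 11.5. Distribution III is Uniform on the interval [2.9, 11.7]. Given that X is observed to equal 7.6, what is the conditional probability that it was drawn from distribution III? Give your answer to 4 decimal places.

Likelihoods f(7.6 | ·): I: 0.0466533; II: 0.0449045; III: 0.113636.
Posterior ∝ prior × likelihood. Numerator for III: 0.5·0.113636 = 0.0568182.
Normalizing constant: 0.333333·0.0466533 + 0.166667·0.0449045 + 0.5·0.113636 = 0.0798534.
P(III | observation) = 0.0568182 / 0.0798534 = 0.711531.

0.7115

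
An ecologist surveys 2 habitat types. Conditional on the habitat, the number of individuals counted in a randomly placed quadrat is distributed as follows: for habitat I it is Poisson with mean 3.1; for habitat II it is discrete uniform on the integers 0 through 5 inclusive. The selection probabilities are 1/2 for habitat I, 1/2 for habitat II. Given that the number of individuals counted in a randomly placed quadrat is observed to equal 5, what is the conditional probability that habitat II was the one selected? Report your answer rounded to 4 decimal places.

Likelihoods P(X=5 | ·): I: 0.107477; II: 0.166667.
Posterior ∝ prior × likelihood. Numerator for II: 0.5·0.166667 = 0.0833333.
Normalizing constant: 0.5·0.107477 + 0.5·0.166667 = 0.137072.
P(II | observation) = 0.0833333 / 0.137072 = 0.607954.

0.6080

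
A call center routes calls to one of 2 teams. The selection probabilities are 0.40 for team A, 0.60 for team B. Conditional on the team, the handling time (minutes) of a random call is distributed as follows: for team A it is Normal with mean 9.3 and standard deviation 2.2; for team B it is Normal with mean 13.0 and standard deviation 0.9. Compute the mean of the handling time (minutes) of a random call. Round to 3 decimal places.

11.520

Component means — A: 9.3; B: 13.
E[X] = 0.4·9.3 + 0.6·13 = 11.52.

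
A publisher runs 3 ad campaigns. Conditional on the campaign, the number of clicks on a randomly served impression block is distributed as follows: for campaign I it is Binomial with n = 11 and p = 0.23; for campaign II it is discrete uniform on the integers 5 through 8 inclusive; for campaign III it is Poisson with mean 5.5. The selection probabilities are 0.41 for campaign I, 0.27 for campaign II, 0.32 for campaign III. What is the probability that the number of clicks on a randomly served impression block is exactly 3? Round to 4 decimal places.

0.1380

Conditional on each campaign, P(X = 3): I: 0.248081; II: 0; III: 0.113323.
By total probability, P(X = 3) = 0.41·0.248081 + 0.27·0 + 0.32·0.113323 = 0.137976.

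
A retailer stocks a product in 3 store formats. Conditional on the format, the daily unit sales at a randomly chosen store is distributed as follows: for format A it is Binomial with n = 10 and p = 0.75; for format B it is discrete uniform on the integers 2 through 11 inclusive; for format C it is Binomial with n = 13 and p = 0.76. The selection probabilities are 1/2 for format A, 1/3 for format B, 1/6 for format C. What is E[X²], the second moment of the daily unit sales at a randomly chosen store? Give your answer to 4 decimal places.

62.5601

For each component E[X²] = Var + (mean)², giving A: 58.125; B: 50.5; C: 99.9856.
Overall E[X²] = 0.5·58.125 + 0.333333·50.5 + 0.166667·99.9856 = 62.5601.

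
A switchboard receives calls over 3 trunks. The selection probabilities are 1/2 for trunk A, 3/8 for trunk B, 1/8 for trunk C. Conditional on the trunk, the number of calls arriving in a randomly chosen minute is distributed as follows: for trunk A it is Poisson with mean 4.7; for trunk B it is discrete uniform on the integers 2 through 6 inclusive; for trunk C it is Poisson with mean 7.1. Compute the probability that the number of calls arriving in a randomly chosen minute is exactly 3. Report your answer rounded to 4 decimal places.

Conditional on each trunk, P(X = 3): A: 0.157383; B: 0.2; C: 0.049219.
By total probability, P(X = 3) = 0.5·0.157383 + 0.375·0.2 + 0.125·0.049219 = 0.159844.

0.1598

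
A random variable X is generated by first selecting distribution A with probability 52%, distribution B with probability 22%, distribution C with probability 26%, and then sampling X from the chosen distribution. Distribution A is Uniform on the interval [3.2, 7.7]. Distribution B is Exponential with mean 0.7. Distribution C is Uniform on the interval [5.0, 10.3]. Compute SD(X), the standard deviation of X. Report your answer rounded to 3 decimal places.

2.755

Per component, A: μ=5.45, E[X²]=31.39; B: μ=0.7, E[X²]=0.98; C: μ=7.65, E[X²]=60.8633.
E[X] = 0.52·5.45 + 0.22·0.7 + 0.26·7.65 = 4.977.
E[X²] = 0.52·31.39 + 0.22·0.98 + 0.26·60.8633 = 32.3629.
Var(X) = E[X²] − (E[X])² = 32.3629 − 24.7705 = 7.59234.
SD(X) = √7.59234 = 2.75542.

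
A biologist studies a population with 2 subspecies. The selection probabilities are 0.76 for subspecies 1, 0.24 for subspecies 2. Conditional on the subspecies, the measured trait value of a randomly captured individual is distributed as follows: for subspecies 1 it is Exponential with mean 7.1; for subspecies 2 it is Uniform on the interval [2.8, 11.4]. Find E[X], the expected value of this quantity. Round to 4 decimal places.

Component means — 1: 7.1; 2: 7.1.
E[X] = 0.76·7.1 + 0.24·7.1 = 7.1.

7.1000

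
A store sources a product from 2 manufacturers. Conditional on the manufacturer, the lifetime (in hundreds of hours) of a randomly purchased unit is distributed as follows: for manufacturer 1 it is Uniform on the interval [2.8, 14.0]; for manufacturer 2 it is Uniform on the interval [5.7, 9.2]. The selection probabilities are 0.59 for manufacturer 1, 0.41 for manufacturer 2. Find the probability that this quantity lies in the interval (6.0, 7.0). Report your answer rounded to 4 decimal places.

0.1698

Conditional on each manufacturer, P(6.0 < X < 7.0): 1: 0.0892857; 2: 0.285714.
By total probability, P(6.0 < X < 7.0) = 0.59·0.0892857 + 0.41·0.285714 = 0.169821.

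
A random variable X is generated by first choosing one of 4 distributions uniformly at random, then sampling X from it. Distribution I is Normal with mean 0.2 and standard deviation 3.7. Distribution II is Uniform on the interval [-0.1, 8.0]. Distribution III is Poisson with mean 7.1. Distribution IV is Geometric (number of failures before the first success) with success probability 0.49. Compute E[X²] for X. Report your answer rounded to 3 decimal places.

For each component E[X²] = Var + (mean)², giving I: 13.73; II: 21.07; III: 57.51; IV: 3.20741.
Overall E[X²] = 0.25·13.73 + 0.25·21.07 + 0.25·57.51 + 0.25·3.20741 = 23.8794.

23.879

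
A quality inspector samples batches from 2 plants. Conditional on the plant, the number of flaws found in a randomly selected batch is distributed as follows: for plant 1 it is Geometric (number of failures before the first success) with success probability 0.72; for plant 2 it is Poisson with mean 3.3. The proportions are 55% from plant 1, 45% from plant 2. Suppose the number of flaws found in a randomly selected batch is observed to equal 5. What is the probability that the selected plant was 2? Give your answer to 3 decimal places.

0.988

Likelihoods P(X=5 | ·): 1: 0.00123915; 2: 0.120286.
Posterior ∝ prior × likelihood. Numerator for 2: 0.45·0.120286 = 0.0541289.
Normalizing constant: 0.55·0.00123915 + 0.45·0.120286 = 0.0548104.
P(2 | observation) = 0.0541289 / 0.0548104 = 0.987566.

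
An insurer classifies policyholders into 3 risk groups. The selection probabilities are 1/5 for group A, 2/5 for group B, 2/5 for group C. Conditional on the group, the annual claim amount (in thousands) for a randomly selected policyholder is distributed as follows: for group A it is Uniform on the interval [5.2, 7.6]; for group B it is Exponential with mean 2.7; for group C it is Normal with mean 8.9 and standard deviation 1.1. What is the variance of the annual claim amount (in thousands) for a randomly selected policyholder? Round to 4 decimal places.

Per component, A: μ=6.4, E[X²]=41.44; B: μ=2.7, E[X²]=14.58; C: μ=8.9, E[X²]=80.42.
E[X] = 0.2·6.4 + 0.4·2.7 + 0.4·8.9 = 5.92.
E[X²] = 0.2·41.44 + 0.4·14.58 + 0.4·80.42 = 46.288.
Var(X) = E[X²] − (E[X])² = 46.288 − 35.0464 = 11.2416.

11.2416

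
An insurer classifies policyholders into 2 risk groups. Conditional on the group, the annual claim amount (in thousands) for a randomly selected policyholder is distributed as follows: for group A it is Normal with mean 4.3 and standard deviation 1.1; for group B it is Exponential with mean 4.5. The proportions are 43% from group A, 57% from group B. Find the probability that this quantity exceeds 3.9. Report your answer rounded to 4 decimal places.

Conditional on each group, P(X > 3.9): A: 0.641935; B: 0.42035.
By total probability, P(X > 3.9) = 0.43·0.641935 + 0.57·0.42035 = 0.515632.

0.5156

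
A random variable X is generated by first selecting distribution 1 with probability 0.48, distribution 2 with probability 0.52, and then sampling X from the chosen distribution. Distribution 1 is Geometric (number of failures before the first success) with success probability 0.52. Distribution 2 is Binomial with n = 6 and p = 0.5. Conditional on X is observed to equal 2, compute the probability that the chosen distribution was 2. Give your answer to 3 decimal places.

Likelihoods P(X=2 | ·): 1: 0.119808; 2: 0.234375.
Posterior ∝ prior × likelihood. Numerator for 2: 0.52·0.234375 = 0.121875.
Normalizing constant: 0.48·0.119808 + 0.52·0.234375 = 0.179383.
P(2 | observation) = 0.121875 / 0.179383 = 0.679413.

0.679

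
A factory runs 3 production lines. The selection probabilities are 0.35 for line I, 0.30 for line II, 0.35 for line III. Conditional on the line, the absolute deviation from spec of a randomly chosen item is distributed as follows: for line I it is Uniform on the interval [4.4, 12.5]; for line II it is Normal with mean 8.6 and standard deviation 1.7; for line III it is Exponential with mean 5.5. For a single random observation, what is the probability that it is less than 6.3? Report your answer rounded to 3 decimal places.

Conditional on each line, P(X < 6.3): I: 0.234568; II: 0.0880372; III: 0.681921.
By total probability, P(X < 6.3) = 0.35·0.234568 + 0.3·0.0880372 + 0.35·0.681921 = 0.347182.

0.347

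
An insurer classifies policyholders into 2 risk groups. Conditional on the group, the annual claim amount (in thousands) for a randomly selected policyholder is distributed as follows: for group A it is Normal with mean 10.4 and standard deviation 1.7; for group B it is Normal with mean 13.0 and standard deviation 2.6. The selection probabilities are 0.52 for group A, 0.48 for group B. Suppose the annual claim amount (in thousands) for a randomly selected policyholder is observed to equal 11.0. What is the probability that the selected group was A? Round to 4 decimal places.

0.6767

Likelihoods f(11.0 | ·): A: 0.220502; B: 0.114142.
Posterior ∝ prior × likelihood. Numerator for A: 0.52·0.220502 = 0.114661.
Normalizing constant: 0.52·0.220502 + 0.48·0.114142 = 0.169449.
P(A | observation) = 0.114661 / 0.169449 = 0.676668.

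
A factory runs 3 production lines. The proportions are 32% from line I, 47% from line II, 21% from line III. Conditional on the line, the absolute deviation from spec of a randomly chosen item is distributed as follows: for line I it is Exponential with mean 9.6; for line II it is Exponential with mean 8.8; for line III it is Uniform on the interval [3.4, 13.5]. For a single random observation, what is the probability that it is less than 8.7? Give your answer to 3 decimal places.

Conditional on each line, P(X < 8.7): I: 0.595963; II: 0.627916; III: 0.524752.
By total probability, P(X < 8.7) = 0.32·0.595963 + 0.47·0.627916 + 0.21·0.524752 = 0.596027.

0.596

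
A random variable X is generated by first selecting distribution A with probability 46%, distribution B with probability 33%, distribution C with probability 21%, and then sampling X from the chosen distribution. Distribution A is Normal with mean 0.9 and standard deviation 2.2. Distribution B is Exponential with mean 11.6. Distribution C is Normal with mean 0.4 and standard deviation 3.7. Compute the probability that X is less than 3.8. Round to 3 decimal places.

Conditional on each component, P(X < 3.8): A: 0.906279; B: 0.279339; C: 0.820931.
By total probability, P(X < 3.8) = 0.46·0.906279 + 0.33·0.279339 + 0.21·0.820931 = 0.681465.

0.681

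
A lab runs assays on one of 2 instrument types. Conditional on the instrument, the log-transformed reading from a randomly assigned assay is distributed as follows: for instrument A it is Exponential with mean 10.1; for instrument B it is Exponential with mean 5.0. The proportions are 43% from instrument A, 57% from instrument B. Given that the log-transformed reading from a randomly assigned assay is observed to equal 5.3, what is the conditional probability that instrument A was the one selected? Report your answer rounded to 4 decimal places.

Likelihoods f(5.3 | ·): A: 0.0585843; B: 0.0692912.
Posterior ∝ prior × likelihood. Numerator for A: 0.43·0.0585843 = 0.0251913.
Normalizing constant: 0.43·0.0585843 + 0.57·0.0692912 = 0.0646872.
P(A | observation) = 0.0251913 / 0.0646872 = 0.389432.

0.3894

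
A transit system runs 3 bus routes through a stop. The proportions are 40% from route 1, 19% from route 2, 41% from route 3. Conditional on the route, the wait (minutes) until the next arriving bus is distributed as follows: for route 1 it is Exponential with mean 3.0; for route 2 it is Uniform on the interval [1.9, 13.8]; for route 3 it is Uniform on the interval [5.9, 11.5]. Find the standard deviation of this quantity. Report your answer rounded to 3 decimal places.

3.753

Per component, 1: μ=3, E[X²]=18; 2: μ=7.85, E[X²]=73.4233; 3: μ=8.7, E[X²]=78.3033.
E[X] = 0.4·3 + 0.19·7.85 + 0.41·8.7 = 6.2585.
E[X²] = 0.4·18 + 0.19·73.4233 + 0.41·78.3033 = 53.2548.
Var(X) = E[X²] − (E[X])² = 53.2548 − 39.1688 = 14.086.
SD(X) = √14.086 = 3.75313.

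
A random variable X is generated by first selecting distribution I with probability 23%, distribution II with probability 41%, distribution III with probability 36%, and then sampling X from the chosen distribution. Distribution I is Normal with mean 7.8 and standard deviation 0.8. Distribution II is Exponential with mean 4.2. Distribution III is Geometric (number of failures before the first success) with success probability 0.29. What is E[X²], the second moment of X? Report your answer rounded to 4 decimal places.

For each component E[X²] = Var + (mean)², giving I: 61.48; II: 35.28; III: 14.4364.
Overall E[X²] = 0.23·61.48 + 0.41·35.28 + 0.36·14.4364 = 33.8023.

33.8023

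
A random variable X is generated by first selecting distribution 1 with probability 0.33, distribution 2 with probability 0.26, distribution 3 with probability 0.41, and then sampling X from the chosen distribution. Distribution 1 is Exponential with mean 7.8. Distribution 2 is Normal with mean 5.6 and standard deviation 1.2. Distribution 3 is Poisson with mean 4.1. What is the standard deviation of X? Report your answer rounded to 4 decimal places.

4.9639

Per component, 1: μ=7.8, E[X²]=121.68; 2: μ=5.6, E[X²]=32.8; 3: μ=4.1, E[X²]=20.91.
E[X] = 0.33·7.8 + 0.26·5.6 + 0.41·4.1 = 5.711.
E[X²] = 0.33·121.68 + 0.26·32.8 + 0.41·20.91 = 57.2555.
Var(X) = E[X²] − (E[X])² = 57.2555 − 32.6155 = 24.64.
SD(X) = √24.64 = 4.96387.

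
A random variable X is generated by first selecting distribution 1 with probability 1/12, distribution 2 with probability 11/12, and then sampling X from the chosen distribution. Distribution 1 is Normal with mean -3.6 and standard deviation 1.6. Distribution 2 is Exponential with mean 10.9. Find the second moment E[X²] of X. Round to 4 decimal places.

219.1117

For each component E[X²] = Var + (mean)², giving 1: 15.52; 2: 237.62.
Overall E[X²] = 0.0833333·15.52 + 0.916667·237.62 = 219.112.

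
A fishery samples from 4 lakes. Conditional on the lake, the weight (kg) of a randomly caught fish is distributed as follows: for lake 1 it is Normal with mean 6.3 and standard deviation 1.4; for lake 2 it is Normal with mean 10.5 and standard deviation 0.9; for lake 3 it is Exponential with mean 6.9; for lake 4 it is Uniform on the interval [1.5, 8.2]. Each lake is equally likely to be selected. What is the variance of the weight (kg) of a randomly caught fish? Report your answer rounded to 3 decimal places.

Per component, 1: μ=6.3, E[X²]=41.65; 2: μ=10.5, E[X²]=111.06; 3: μ=6.9, E[X²]=95.22; 4: μ=4.85, E[X²]=27.2633.
E[X] = 0.25·6.3 + 0.25·10.5 + 0.25·6.9 + 0.25·4.85 = 7.1375.
E[X²] = 0.25·41.65 + 0.25·111.06 + 0.25·95.22 + 0.25·27.2633 = 68.7983.
Var(X) = E[X²] − (E[X])² = 68.7983 − 50.9439 = 17.8544.

17.854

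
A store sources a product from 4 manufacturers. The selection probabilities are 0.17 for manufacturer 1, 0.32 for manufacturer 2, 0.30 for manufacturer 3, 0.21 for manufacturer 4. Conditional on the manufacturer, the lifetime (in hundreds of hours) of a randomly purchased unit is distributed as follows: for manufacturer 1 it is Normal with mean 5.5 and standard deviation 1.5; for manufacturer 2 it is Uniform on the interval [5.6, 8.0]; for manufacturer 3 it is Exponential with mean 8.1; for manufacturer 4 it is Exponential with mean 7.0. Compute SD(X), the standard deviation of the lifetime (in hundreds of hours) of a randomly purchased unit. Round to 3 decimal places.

5.592

Per component, 1: μ=5.5, E[X²]=32.5; 2: μ=6.8, E[X²]=46.72; 3: μ=8.1, E[X²]=131.22; 4: μ=7, E[X²]=98.
E[X] = 0.17·5.5 + 0.32·6.8 + 0.3·8.1 + 0.21·7 = 7.011.
E[X²] = 0.17·32.5 + 0.32·46.72 + 0.3·131.22 + 0.21·98 = 80.4214.
Var(X) = E[X²] − (E[X])² = 80.4214 − 49.1541 = 31.2673.
SD(X) = √31.2673 = 5.59172.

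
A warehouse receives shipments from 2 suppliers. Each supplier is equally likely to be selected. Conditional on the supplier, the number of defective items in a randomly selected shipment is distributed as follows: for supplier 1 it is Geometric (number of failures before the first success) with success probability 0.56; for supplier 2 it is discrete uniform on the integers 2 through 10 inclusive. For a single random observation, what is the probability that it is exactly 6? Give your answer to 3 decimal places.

Conditional on each supplier, P(X = 6): 1: 0.00406354; 2: 0.111111.
By total probability, P(X = 6) = 0.5·0.00406354 + 0.5·0.111111 = 0.0575873.

0.058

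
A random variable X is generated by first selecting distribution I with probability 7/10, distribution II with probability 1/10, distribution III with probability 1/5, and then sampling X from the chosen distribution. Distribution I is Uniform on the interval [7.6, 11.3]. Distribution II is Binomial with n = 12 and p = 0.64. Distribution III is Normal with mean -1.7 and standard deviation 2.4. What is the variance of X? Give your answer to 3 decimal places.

21.611

Per component, I: μ=9.45, E[X²]=90.4433; II: μ=7.68, E[X²]=61.7472; III: μ=-1.7, E[X²]=8.65.
E[X] = 0.7·9.45 + 0.1·7.68 + 0.2·-1.7 = 7.043.
E[X²] = 0.7·90.4433 + 0.1·61.7472 + 0.2·8.65 = 71.2151.
Var(X) = E[X²] − (E[X])² = 71.2151 − 49.6038 = 21.6112.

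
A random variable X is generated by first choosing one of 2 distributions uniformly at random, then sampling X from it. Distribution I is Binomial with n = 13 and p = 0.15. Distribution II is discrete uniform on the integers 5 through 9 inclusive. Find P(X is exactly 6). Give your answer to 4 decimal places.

0.1031

Conditional on each component, P(X = 6): I: 0.0062661; II: 0.2.
By total probability, P(X = 6) = 0.5·0.0062661 + 0.5·0.2 = 0.103133.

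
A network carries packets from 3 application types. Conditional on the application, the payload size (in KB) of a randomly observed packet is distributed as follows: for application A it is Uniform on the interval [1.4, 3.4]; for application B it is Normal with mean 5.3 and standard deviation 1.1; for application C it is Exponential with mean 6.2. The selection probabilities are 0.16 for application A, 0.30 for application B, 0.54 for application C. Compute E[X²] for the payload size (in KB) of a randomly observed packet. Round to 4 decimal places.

51.2801

For each component E[X²] = Var + (mean)², giving A: 6.09333; B: 29.3; C: 76.88.
Overall E[X²] = 0.16·6.09333 + 0.3·29.3 + 0.54·76.88 = 51.2801.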